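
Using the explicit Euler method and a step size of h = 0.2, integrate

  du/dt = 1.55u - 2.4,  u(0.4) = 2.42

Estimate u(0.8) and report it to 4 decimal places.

Euler: u_{n+1} = u_n + h·f(t_n, u_n).
t=0.400000, u=2.420000: f=1.351000 → u ← 2.420000 + 0.2·1.351000 = 2.690200
t=0.600000, u=2.690200: f=1.769810 → u ← 2.690200 + 0.2·1.769810 = 3.044162
u(0.8) ≈ 3.0442

3.0442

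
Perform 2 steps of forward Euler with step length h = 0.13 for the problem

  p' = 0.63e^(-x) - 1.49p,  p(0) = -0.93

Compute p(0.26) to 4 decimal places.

-0.4667

Euler: p_{n+1} = p_n + h·f(x_n, p_n).
x=0.000000, p=-0.930000: f=2.015700 → p ← -0.930000 + 0.13·2.015700 = -0.667959
x=0.130000, p=-0.667959: f=1.548459 → p ← -0.667959 + 0.13·1.548459 = -0.466659
p(0.26) ≈ -0.4667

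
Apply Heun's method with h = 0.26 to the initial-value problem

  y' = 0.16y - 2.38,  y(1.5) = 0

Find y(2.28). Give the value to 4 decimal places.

-1.9766

Heun: k1 = f(t_n, y_n); k2 = f(t_n + h, y_n + h·k1); y_{n+1} = y_n + (h/2)·(k1 + k2).
t=1.500000, y=0.000000:
  k1 = f(1.500000, 0.000000) = -2.380000
  k2 = f(1.760000, -0.618800) = -2.479008
  y ← 0.000000 + (0.26/2)·(-2.380000 + (-2.479008)) = -0.631671
t=1.760000, y=-0.631671:
  k1 = f(1.760000, -0.631671) = -2.481067
  k2 = f(2.020000, -1.276749) = -2.584280
  y ← -0.631671 + (0.26/2)·(-2.481067 + (-2.584280)) = -1.290166
t=2.020000, y=-1.290166:
  k1 = f(2.020000, -1.290166) = -2.586427
  k2 = f(2.280000, -1.962637) = -2.694022
  y ← -1.290166 + (0.26/2)·(-2.586427 + (-2.694022)) = -1.976624
y(2.28) ≈ -1.9766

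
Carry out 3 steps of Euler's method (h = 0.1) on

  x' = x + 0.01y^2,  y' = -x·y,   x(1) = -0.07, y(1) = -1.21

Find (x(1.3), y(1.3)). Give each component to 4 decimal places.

-0.0883, -1.2377

Euler on (x,y): x_{n+1} = x_n + h·x', y_{n+1} = y_n + h·y'.
1.000000: (-0.070000, -1.210000); f=(-0.055359, -0.084700) → (-0.075536, -1.218470)
1.100000: (-0.075536, -1.218470); f=(-0.060689, -0.092038) → (-0.081605, -1.227674)
1.200000: (-0.081605, -1.227674); f=(-0.066533, -0.100184) → (-0.088258, -1.237692)
(x(1.3), y(1.3)) ≈ (-0.0883, -1.2377)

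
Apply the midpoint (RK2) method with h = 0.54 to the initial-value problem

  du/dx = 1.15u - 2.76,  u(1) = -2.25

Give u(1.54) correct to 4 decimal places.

Midpoint: k1 = f(x_n, u_n); k2 = f(x_n + h/2, u_n + (h/2)·k1); u_{n+1} = u_n + h·k2.
x=1.000000, u=-2.250000:
  k1 = f(1.000000, -2.250000) = -5.347500
  k2 = f(1.270000, -3.693825) = -7.007899
  u ← -2.250000 + 0.54·(-7.007899) = -6.034265
u(1.54) ≈ -6.0343

-6.0343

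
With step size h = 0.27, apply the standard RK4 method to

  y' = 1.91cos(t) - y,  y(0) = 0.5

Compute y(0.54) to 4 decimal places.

RK4: k1 = f(t_n, y_n); k2 = f(t_n + h/2, y_n + (h/2)·k1); k3 = f(t_n + h/2, y_n + (h/2)·k2); k4 = f(t_n + h, y_n + h·k3); y_{n+1} = y_n + (h/6)·(k1 + 2k2 + 2k3 + k4).
t=0.000000, y=0.500000:
  k1 = f(0.000000, 0.500000) = 1.410000
  k2 = f(0.135000, 0.690350) = 1.202272
  k3 = f(0.135000, 0.662307) = 1.230315
  k4 = f(0.270000, 0.832185) = 1.008617
  y ← 0.500000 + (0.27/6)·(k1 + 2k2 + 2k3 + k4) = 0.827771
t=0.270000, y=0.827771:
  k1 = f(0.270000, 0.827771) = 1.013032
  k2 = f(0.405000, 0.964530) = 0.790956
  k3 = f(0.405000, 0.934550) = 0.820936
  k4 = f(0.540000, 1.049423) = 0.588800
  y ← 0.827771 + (0.27/6)·(k1 + 2k2 + 2k3 + k4) = 1.044923
y(0.54) ≈ 1.0449

1.0449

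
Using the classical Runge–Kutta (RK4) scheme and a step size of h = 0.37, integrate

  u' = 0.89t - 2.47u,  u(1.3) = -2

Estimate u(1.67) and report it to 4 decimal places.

RK4: k1 = f(t_n, u_n); k2 = f(t_n + h/2, u_n + (h/2)·k1); k3 = f(t_n + h/2, u_n + (h/2)·k2); k4 = f(t_n + h, u_n + h·k3); u_{n+1} = u_n + (h/6)·(k1 + 2k2 + 2k3 + k4).
t=1.300000, u=-2.000000:
  k1 = f(1.300000, -2.000000) = 6.097000
  k2 = f(1.485000, -0.872055) = 3.475626
  k3 = f(1.485000, -1.357009) = 4.673463
  k4 = f(1.670000, -0.270819) = 2.155222
  u ← -2.000000 + (0.37/6)·(k1 + 2k2 + 2k3 + k4) = -0.486059
u(1.67) ≈ -0.4861

-0.4861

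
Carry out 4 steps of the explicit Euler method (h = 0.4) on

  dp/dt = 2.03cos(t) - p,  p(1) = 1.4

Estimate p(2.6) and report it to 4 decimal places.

-0.2627

Euler: p_{n+1} = p_n + h·f(t_n, p_n).
t=1.000000, p=1.400000: f=-0.303186 → p ← 1.400000 + 0.4·(-0.303186) = 1.278725
t=1.400000, p=1.278725: f=-0.933692 → p ← 1.278725 + 0.4·(-0.933692) = 0.905249
t=1.800000, p=0.905249: f=-1.366469 → p ← 0.905249 + 0.4·(-1.366469) = 0.358661
t=2.200000, p=0.358661: f=-1.553318 → p ← 0.358661 + 0.4·(-1.553318) = -0.262666
p(2.6) ≈ -0.2627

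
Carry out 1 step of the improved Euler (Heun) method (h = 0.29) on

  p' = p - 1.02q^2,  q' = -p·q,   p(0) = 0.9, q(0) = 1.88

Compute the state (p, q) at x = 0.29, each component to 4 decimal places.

0.2390, 1.6114

Heun on (p,q): k1 = f(x_n, state_n); k2 = f(x_n + h, state_n + h·k1); state_{n+1} = state_n + (h/2)·(k1 + k2).
0.000000: (0.900000, 1.880000)
  k1 = (-2.705088, -1.692000)
  predictor → (0.115524, 1.389320)
  k2 = (-1.853290, -0.160500)
  → (0.239035, 1.611387)
(p(0.29), q(0.29)) ≈ (0.2390, 1.6114)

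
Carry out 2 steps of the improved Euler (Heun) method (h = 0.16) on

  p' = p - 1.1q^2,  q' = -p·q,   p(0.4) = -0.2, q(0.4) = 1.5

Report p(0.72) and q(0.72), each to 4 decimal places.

-1.3309, 1.8636

Heun on (p,q): k1 = f(x_n, state_n); k2 = f(x_n + h, state_n + h·k1); state_{n+1} = state_n + (h/2)·(k1 + k2).
0.400000: (-0.200000, 1.500000)
  k1 = (-2.675000, 0.300000)
  predictor → (-0.628000, 1.548000)
  k2 = (-3.263934, 0.972144)
  → (-0.675115, 1.601772)
0.560000: (-0.675115, 1.601772)
  k1 = (-3.497354, 1.081380)
  predictor → (-1.234691, 1.774792)
  k2 = (-4.699568, 2.191321)
  → (-1.330868, 1.863588)
(p(0.72), q(0.72)) ≈ (-1.3309, 1.8636)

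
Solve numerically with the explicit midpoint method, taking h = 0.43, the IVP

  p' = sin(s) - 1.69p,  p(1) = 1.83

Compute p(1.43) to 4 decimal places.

Midpoint: k1 = f(s_n, p_n); k2 = f(s_n + h/2, p_n + (h/2)·k1); p_{n+1} = p_n + h·k2.
s=1.000000, p=1.830000:
  k1 = f(1.000000, 1.830000) = -2.251229
  k2 = f(1.215000, 1.345986) = -1.337347
  p ← 1.830000 + 0.43·(-1.337347) = 1.254941
p(1.43) ≈ 1.2549

1.2549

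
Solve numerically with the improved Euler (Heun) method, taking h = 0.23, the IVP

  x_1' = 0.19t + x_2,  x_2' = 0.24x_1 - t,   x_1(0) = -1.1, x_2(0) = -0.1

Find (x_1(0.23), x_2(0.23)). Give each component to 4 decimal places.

Heun on (x_1,x_2): k1 = f(t_n, state_n); k2 = f(t_n + h, state_n + h·k1); state_{n+1} = state_n + (h/2)·(k1 + k2).
0.000000: (-1.100000, -0.100000)
  k1 = (-0.100000, -0.264000)
  predictor → (-1.123000, -0.160720)
  k2 = (-0.117020, -0.499520)
  → (-1.124957, -0.187805)
(x_1(0.23), x_2(0.23)) ≈ (-1.1250, -0.1878)

-1.1250, -0.1878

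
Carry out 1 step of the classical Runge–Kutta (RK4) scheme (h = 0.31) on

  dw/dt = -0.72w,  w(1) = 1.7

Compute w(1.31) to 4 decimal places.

1.3599

RK4: k1 = f(t_n, w_n); k2 = f(t_n + h/2, w_n + (h/2)·k1); k3 = f(t_n + h/2, w_n + (h/2)·k2); k4 = f(t_n + h, w_n + h·k3); w_{n+1} = w_n + (h/6)·(k1 + 2k2 + 2k3 + k4).
t=1.000000, w=1.700000:
  k1 = f(1.000000, 1.700000) = -1.224000
  k2 = f(1.155000, 1.510280) = -1.087402
  k3 = f(1.155000, 1.531453) = -1.102646
  k4 = f(1.310000, 1.358180) = -0.977889
  w ← 1.700000 + (0.31/6)·(k1 + 2k2 + 2k3 + k4) = 1.359931
w(1.31) ≈ 1.3599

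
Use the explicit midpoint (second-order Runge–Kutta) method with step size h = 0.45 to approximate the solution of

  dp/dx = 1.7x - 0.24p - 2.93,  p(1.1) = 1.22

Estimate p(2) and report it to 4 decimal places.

0.7794

Midpoint: k1 = f(x_n, p_n); k2 = f(x_n + h/2, p_n + (h/2)·k1); p_{n+1} = p_n + h·k2.
x=1.100000, p=1.220000:
  k1 = f(1.100000, 1.220000) = -1.352800
  k2 = f(1.325000, 0.915620) = -0.897249
  p ← 1.220000 + 0.45·(-0.897249) = 0.816238
x=1.550000, p=0.816238:
  k1 = f(1.550000, 0.816238) = -0.490897
  k2 = f(1.775000, 0.705786) = -0.081889
  p ← 0.816238 + 0.45·(-0.081889) = 0.779388
p(2) ≈ 0.7794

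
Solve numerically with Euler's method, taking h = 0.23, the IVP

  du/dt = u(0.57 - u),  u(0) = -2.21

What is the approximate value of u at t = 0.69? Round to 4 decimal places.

Euler: u_{n+1} = u_n + h·f(t_n, u_n).
t=0.000000, u=-2.210000: f=-6.143800 → u ← -2.210000 + 0.23·(-6.143800) = -3.623074
t=0.230000, u=-3.623074: f=-15.191817 → u ← -3.623074 + 0.23·(-15.191817) = -7.117192
t=0.460000, u=-7.117192: f=-54.711221 → u ← -7.117192 + 0.23·(-54.711221) = -19.700773
u(0.69) ≈ -19.7008

-19.7008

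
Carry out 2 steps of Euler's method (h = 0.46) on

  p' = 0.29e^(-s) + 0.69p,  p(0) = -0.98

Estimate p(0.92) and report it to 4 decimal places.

-1.4409

Euler: p_{n+1} = p_n + h·f(s_n, p_n).
s=0.000000, p=-0.980000: f=-0.386200 → p ← -0.980000 + 0.46·(-0.386200) = -1.157652
s=0.460000, p=-1.157652: f=-0.615708 → p ← -1.157652 + 0.46·(-0.615708) = -1.440878
p(0.92) ≈ -1.4409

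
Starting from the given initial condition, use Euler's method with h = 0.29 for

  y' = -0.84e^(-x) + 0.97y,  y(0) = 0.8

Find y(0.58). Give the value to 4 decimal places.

0.8190

Euler: y_{n+1} = y_n + h·f(x_n, y_n).
x=0.000000, y=0.800000: f=-0.064000 → y ← 0.800000 + 0.29·(-0.064000) = 0.781440
x=0.290000, y=0.781440: f=0.129455 → y ← 0.781440 + 0.29·0.129455 = 0.818982
y(0.58) ≈ 0.8190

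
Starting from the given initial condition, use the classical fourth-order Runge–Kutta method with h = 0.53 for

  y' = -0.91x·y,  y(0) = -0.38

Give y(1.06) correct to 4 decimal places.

-0.2279

RK4: k1 = f(x_n, y_n); k2 = f(x_n + h/2, y_n + (h/2)·k1); k3 = f(x_n + h/2, y_n + (h/2)·k2); k4 = f(x_n + h, y_n + h·k3); y_{n+1} = y_n + (h/6)·(k1 + 2k2 + 2k3 + k4).
x=0.000000, y=-0.380000:
  k1 = f(0.000000, -0.380000) = 0.000000
  k2 = f(0.265000, -0.380000) = 0.091637
  k3 = f(0.265000, -0.355716) = 0.085781
  k4 = f(0.530000, -0.334536) = 0.161347
  y ← -0.380000 + (0.53/6)·(k1 + 2k2 + 2k3 + k4) = -0.334404
x=0.530000, y=-0.334404:
  k1 = f(0.530000, -0.334404) = 0.161283
  k2 = f(0.795000, -0.291664) = 0.211004
  k3 = f(0.795000, -0.278488) = 0.201472
  k4 = f(1.060000, -0.227624) = 0.219566
  y ← -0.334404 + (0.53/6)·(k1 + 2k2 + 2k3 + k4) = -0.227891
y(1.06) ≈ -0.2279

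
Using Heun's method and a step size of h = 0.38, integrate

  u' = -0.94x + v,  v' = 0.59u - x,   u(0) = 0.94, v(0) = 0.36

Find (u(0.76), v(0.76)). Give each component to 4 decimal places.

Heun on (u,v): k1 = f(x_n, state_n); k2 = f(x_n + h, state_n + h·k1); state_{n+1} = state_n + (h/2)·(k1 + k2).
0.000000: (0.940000, 0.360000)
  k1 = (0.360000, 0.554600)
  predictor → (1.076800, 0.570748)
  k2 = (0.213548, 0.255312)
  → (1.048974, 0.513883)
0.380000: (1.048974, 0.513883)
  k1 = (0.156683, 0.238895)
  predictor → (1.108514, 0.604663)
  k2 = (-0.109737, -0.105977)
  → (1.057894, 0.539138)
(u(0.76), v(0.76)) ≈ (1.0579, 0.5391)

1.0579, 0.5391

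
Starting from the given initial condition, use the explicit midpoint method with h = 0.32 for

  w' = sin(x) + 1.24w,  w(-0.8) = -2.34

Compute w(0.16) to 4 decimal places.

Midpoint: k1 = f(x_n, w_n); k2 = f(x_n + h/2, w_n + (h/2)·k1); w_{n+1} = w_n + h·k2.
x=-0.800000, w=-2.340000:
  k1 = f(-0.800000, -2.340000) = -3.618956
  k2 = f(-0.640000, -2.919033) = -4.216796
  w ← -2.340000 + 0.32·(-4.216796) = -3.689375
x=-0.480000, w=-3.689375:
  k1 = f(-0.480000, -3.689375) = -5.036604
  k2 = f(-0.320000, -4.495231) = -5.888654
  w ← -3.689375 + 0.32·(-5.888654) = -5.573744
x=-0.160000, w=-5.573744:
  k1 = f(-0.160000, -5.573744) = -7.070761
  k2 = f(0.000000, -6.705066) = -8.314281
  w ← -5.573744 + 0.32·(-8.314281) = -8.234314
w(0.16) ≈ -8.2343

-8.2343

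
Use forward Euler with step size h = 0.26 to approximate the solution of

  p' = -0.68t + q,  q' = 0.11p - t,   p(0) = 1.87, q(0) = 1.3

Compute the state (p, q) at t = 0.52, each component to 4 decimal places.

Euler on (p,q): p_{n+1} = p_n + h·p', q_{n+1} = q_n + h·q'.
0.000000: (1.870000, 1.300000); f=(1.300000, 0.205700) → (2.208000, 1.353482)
0.260000: (2.208000, 1.353482); f=(1.176682, -0.017120) → (2.513937, 1.349031)
(p(0.52), q(0.52)) ≈ (2.5139, 1.3490)

2.5139, 1.3490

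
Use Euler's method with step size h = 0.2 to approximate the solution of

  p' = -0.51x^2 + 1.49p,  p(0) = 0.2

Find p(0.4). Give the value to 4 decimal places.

Euler: p_{n+1} = p_n + h·f(x_n, p_n).
x=0.000000, p=0.200000: f=0.298000 → p ← 0.200000 + 0.2·0.298000 = 0.259600
x=0.200000, p=0.259600: f=0.366404 → p ← 0.259600 + 0.2·0.366404 = 0.332881
p(0.4) ≈ 0.3329

0.3329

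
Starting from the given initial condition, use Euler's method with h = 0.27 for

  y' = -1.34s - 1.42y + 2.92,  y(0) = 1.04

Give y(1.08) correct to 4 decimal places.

1.4588

Euler: y_{n+1} = y_n + h·f(s_n, y_n).
s=0.000000, y=1.040000: f=1.443200 → y ← 1.040000 + 0.27·1.443200 = 1.429664
s=0.270000, y=1.429664: f=0.528077 → y ← 1.429664 + 0.27·0.528077 = 1.572245
s=0.540000, y=1.572245: f=-0.036188 → y ← 1.572245 + 0.27·(-0.036188) = 1.562474
s=0.810000, y=1.562474: f=-0.384113 → y ← 1.562474 + 0.27·(-0.384113) = 1.458764
y(1.08) ≈ 1.4588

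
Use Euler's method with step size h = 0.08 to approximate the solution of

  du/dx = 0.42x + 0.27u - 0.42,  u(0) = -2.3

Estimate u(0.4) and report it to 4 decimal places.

-2.7073

Euler: u_{n+1} = u_n + h·f(x_n, u_n).
x=0.000000, u=-2.300000: f=-1.041000 → u ← -2.300000 + 0.08·(-1.041000) = -2.383280
x=0.080000, u=-2.383280: f=-1.029886 → u ← -2.383280 + 0.08·(-1.029886) = -2.465671
x=0.160000, u=-2.465671: f=-1.018531 → u ← -2.465671 + 0.08·(-1.018531) = -2.547153
x=0.240000, u=-2.547153: f=-1.006931 → u ← -2.547153 + 0.08·(-1.006931) = -2.627708
x=0.320000, u=-2.627708: f=-0.995081 → u ← -2.627708 + 0.08·(-0.995081) = -2.707314
u(0.4) ≈ -2.7073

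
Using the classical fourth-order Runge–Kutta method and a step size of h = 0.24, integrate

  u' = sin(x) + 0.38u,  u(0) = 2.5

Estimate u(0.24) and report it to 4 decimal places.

2.7683

RK4: k1 = f(x_n, u_n); k2 = f(x_n + h/2, u_n + (h/2)·k1); k3 = f(x_n + h/2, u_n + (h/2)·k2); k4 = f(x_n + h, u_n + h·k3); u_{n+1} = u_n + (h/6)·(k1 + 2k2 + 2k3 + k4).
x=0.000000, u=2.500000:
  k1 = f(0.000000, 2.500000) = 0.950000
  k2 = f(0.120000, 2.614000) = 1.113032
  k3 = f(0.120000, 2.633564) = 1.120466
  k4 = f(0.240000, 2.768912) = 1.289889
  u ← 2.500000 + (0.24/6)·(k1 + 2k2 + 2k3 + k4) = 2.768275
u(0.24) ≈ 2.7683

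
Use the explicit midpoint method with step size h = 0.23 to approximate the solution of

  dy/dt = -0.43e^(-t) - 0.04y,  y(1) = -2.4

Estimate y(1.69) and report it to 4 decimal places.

-2.4121

Midpoint: k1 = f(t_n, y_n); k2 = f(t_n + h/2, y_n + (h/2)·k1); y_{n+1} = y_n + h·k2.
t=1.000000, y=-2.400000:
  k1 = f(1.000000, -2.400000) = -0.062188
  k2 = f(1.115000, -2.407152) = -0.044718
  y ← -2.400000 + 0.23·(-0.044718) = -2.410285
t=1.230000, y=-2.410285:
  k1 = f(1.230000, -2.410285) = -0.029274
  k2 = f(1.345000, -2.413652) = -0.015486
  y ← -2.410285 + 0.23·(-0.015486) = -2.413847
t=1.460000, y=-2.413847:
  k1 = f(1.460000, -2.413847) = -0.003308
  k2 = f(1.575000, -2.414227) = 0.007556
  y ← -2.413847 + 0.23·0.007556 = -2.412109
y(1.69) ≈ -2.4121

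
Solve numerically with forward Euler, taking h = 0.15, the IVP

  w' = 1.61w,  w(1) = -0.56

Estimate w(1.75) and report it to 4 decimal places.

-1.6517

Euler: w_{n+1} = w_n + h·f(t_n, w_n).
t=1.000000, w=-0.560000: f=-0.901600 → w ← -0.560000 + 0.15·(-0.901600) = -0.695240
t=1.150000, w=-0.695240: f=-1.119336 → w ← -0.695240 + 0.15·(-1.119336) = -0.863140
t=1.300000, w=-0.863140: f=-1.389656 → w ← -0.863140 + 0.15·(-1.389656) = -1.071589
t=1.450000, w=-1.071589: f=-1.725258 → w ← -1.071589 + 0.15·(-1.725258) = -1.330378
t=1.600000, w=-1.330378: f=-2.141908 → w ← -1.330378 + 0.15·(-2.141908) = -1.651664
w(1.75) ≈ -1.6517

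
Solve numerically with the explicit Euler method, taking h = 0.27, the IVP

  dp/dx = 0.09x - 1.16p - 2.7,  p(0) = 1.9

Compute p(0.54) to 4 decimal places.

-0.3269

Euler: p_{n+1} = p_n + h·f(x_n, p_n).
x=0.000000, p=1.900000: f=-4.904000 → p ← 1.900000 + 0.27·(-4.904000) = 0.575920
x=0.270000, p=0.575920: f=-3.343767 → p ← 0.575920 + 0.27·(-3.343767) = -0.326897
p(0.54) ≈ -0.3269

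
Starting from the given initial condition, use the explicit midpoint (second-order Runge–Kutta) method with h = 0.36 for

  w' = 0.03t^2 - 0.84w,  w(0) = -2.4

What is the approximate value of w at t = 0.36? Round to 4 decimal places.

Midpoint: k1 = f(t_n, w_n); k2 = f(t_n + h/2, w_n + (h/2)·k1); w_{n+1} = w_n + h·k2.
t=0.000000, w=-2.400000:
  k1 = f(0.000000, -2.400000) = 2.016000
  k2 = f(0.180000, -2.037120) = 1.712153
  w ← -2.400000 + 0.36·1.712153 = -1.783625
w(0.36) ≈ -1.7836

-1.7836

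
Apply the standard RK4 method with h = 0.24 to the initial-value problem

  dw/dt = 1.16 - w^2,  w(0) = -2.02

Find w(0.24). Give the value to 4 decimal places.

-3.3144

RK4: k1 = f(t_n, w_n); k2 = f(t_n + h/2, w_n + (h/2)·k1); k3 = f(t_n + h/2, w_n + (h/2)·k2); k4 = f(t_n + h, w_n + h·k3); w_{n+1} = w_n + (h/6)·(k1 + 2k2 + 2k3 + k4).
t=0.000000, w=-2.020000:
  k1 = f(0.000000, -2.020000) = -2.920400
  k2 = f(0.120000, -2.370448) = -4.459024
  k3 = f(0.120000, -2.555083) = -5.368448
  k4 = f(0.240000, -3.308428) = -9.785693
  w ← -2.020000 + (0.24/6)·(k1 + 2k2 + 2k3 + k4) = -3.314441
w(0.24) ≈ -3.3144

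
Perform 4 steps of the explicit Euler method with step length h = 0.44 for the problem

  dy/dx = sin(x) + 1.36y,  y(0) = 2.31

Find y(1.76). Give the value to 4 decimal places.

16.5255

Euler: y_{n+1} = y_n + h·f(x_n, y_n).
x=0.000000, y=2.310000: f=3.141600 → y ← 2.310000 + 0.44·3.141600 = 3.692304
x=0.440000, y=3.692304: f=5.447473 → y ← 3.692304 + 0.44·5.447473 = 6.089192
x=0.880000, y=6.089192: f=9.052040 → y ← 6.089192 + 0.44·9.052040 = 10.072090
x=1.320000, y=10.072090: f=14.666757 → y ← 10.072090 + 0.44·14.666757 = 16.525463
y(1.76) ≈ 16.5255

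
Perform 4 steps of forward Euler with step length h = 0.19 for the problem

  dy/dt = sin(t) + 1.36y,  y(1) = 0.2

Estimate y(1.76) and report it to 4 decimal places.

Euler: y_{n+1} = y_n + h·f(t_n, y_n).
t=1.000000, y=0.200000: f=1.113471 → y ← 0.200000 + 0.19·1.113471 = 0.411559
t=1.190000, y=0.411559: f=1.488090 → y ← 0.411559 + 0.19·1.488090 = 0.694297
t=1.380000, y=0.694297: f=1.926097 → y ← 0.694297 + 0.19·1.926097 = 1.060255
t=1.570000, y=1.060255: f=2.441946 → y ← 1.060255 + 0.19·2.441946 = 1.524225
y(1.76) ≈ 1.5242

1.5242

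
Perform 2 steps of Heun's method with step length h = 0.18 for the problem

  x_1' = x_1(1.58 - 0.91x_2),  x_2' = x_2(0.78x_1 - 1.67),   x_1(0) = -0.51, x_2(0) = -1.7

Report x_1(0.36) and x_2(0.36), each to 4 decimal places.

-1.2791, -0.7599

Heun on (x_1,x_2): k1 = f(x_n, state_n); k2 = f(x_n + h, state_n + h·k1); state_{n+1} = state_n + (h/2)·(k1 + k2).
0.000000: (-0.510000, -1.700000)
  k1 = (-1.594770, 3.515260)
  predictor → (-0.797059, -1.067253)
  k2 = (-2.033456, 2.445830)
  → (-0.836540, -1.163502)
0.180000: (-0.836540, -1.163502)
  k1 = (-2.207452, 2.702235)
  predictor → (-1.233882, -0.677100)
  k2 = (-2.709802, 1.782416)
  → (-1.279093, -0.759883)
(x_1(0.36), x_2(0.36)) ≈ (-1.2791, -0.7599)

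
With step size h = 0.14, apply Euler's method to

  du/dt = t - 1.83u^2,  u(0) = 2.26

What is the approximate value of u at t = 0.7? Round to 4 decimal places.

0.5811

Euler: u_{n+1} = u_n + h·f(t_n, u_n).
t=0.000000, u=2.260000: f=-9.346908 → u ← 2.260000 + 0.14·(-9.346908) = 0.951433
t=0.140000, u=0.951433: f=-1.516561 → u ← 0.951433 + 0.14·(-1.516561) = 0.739114
t=0.280000, u=0.739114: f=-0.719711 → u ← 0.739114 + 0.14·(-0.719711) = 0.638355
t=0.420000, u=0.638355: f=-0.325719 → u ← 0.638355 + 0.14·(-0.325719) = 0.592754
t=0.560000, u=0.592754: f=-0.082984 → u ← 0.592754 + 0.14·(-0.082984) = 0.581136
u(0.7) ≈ 0.5811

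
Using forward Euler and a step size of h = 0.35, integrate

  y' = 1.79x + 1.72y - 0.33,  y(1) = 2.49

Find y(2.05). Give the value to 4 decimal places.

13.6682

Euler: y_{n+1} = y_n + h·f(x_n, y_n).
x=1.000000, y=2.490000: f=5.742800 → y ← 2.490000 + 0.35·5.742800 = 4.499980
x=1.350000, y=4.499980: f=9.826466 → y ← 4.499980 + 0.35·9.826466 = 7.939243
x=1.700000, y=7.939243: f=16.368498 → y ← 7.939243 + 0.35·16.368498 = 13.668217
y(2.05) ≈ 13.6682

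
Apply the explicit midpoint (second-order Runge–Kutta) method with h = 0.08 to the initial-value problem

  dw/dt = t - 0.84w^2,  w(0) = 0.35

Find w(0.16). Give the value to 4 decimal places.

0.3468

Midpoint: k1 = f(t_n, w_n); k2 = f(t_n + h/2, w_n + (h/2)·k1); w_{n+1} = w_n + h·k2.
t=0.000000, w=0.350000:
  k1 = f(0.000000, 0.350000) = -0.102900
  k2 = f(0.040000, 0.345884) = -0.060494
  w ← 0.350000 + 0.08·(-0.060494) = 0.345160
t=0.080000, w=0.345160:
  k1 = f(0.080000, 0.345160) = -0.020074
  k2 = f(0.120000, 0.344358) = 0.020391
  w ← 0.345160 + 0.08·0.020391 = 0.346792
w(0.16) ≈ 0.3468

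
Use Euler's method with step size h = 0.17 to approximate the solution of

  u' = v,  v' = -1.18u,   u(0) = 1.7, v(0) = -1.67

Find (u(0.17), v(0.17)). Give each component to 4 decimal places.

Euler on (u,v): u_{n+1} = u_n + h·u', v_{n+1} = v_n + h·v'.
0.000000: (1.700000, -1.670000); f=(-1.670000, -2.006000) → (1.416100, -2.011020)
(u(0.17), v(0.17)) ≈ (1.4161, -2.0110)

1.4161, -2.0110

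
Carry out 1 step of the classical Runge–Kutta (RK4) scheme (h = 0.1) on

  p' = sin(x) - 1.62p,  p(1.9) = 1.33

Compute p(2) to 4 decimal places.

1.2168

RK4: k1 = f(x_n, p_n); k2 = f(x_n + h/2, p_n + (h/2)·k1); k3 = f(x_n + h/2, p_n + (h/2)·k2); k4 = f(x_n + h, p_n + h·k3); p_{n+1} = p_n + (h/6)·(k1 + 2k2 + 2k3 + k4).
x=1.900000, p=1.330000:
  k1 = f(1.900000, 1.330000) = -1.208300
  k2 = f(1.950000, 1.269585) = -1.127768
  k3 = f(1.950000, 1.273612) = -1.134291
  k4 = f(2.000000, 1.216571) = -1.061547
  p ← 1.330000 + (0.1/6)·(k1 + 2k2 + 2k3 + k4) = 1.216767
p(2) ≈ 1.2168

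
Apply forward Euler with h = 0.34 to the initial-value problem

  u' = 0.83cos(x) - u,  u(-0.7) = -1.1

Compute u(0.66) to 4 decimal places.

Euler: u_{n+1} = u_n + h·f(x_n, u_n).
x=-0.700000, u=-1.100000: f=1.734819 → u ← -1.100000 + 0.34·1.734819 = -0.510162
x=-0.360000, u=-0.510162: f=1.286956 → u ← -0.510162 + 0.34·1.286956 = -0.072597
x=-0.020000, u=-0.072597: f=0.902431 → u ← -0.072597 + 0.34·0.902431 = 0.234230
x=0.320000, u=0.234230: f=0.553636 → u ← 0.234230 + 0.34·0.553636 = 0.422466
u(0.66) ≈ 0.4225

0.4225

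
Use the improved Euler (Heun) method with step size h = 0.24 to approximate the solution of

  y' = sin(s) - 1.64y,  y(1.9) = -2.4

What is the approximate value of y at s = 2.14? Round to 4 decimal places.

-1.4713

Heun: k1 = f(s_n, y_n); k2 = f(s_n + h, y_n + h·k1); y_{n+1} = y_n + (h/2)·(k1 + k2).
s=1.900000, y=-2.400000:
  k1 = f(1.900000, -2.400000) = 4.882300
  k2 = f(2.140000, -1.228248) = 2.856657
  y ← -2.400000 + (0.24/2)·(4.882300 + 2.856657) = -1.471325
y(2.14) ≈ -1.4713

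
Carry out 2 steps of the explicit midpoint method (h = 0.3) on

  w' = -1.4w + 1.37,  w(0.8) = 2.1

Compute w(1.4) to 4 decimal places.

1.4793

Midpoint: k1 = f(x_n, w_n); k2 = f(x_n + h/2, w_n + (h/2)·k1); w_{n+1} = w_n + h·k2.
x=0.800000, w=2.100000:
  k1 = f(0.800000, 2.100000) = -1.570000
  k2 = f(0.950000, 1.864500) = -1.240300
  w ← 2.100000 + 0.3·(-1.240300) = 1.727910
x=1.100000, w=1.727910:
  k1 = f(1.100000, 1.727910) = -1.049074
  k2 = f(1.250000, 1.570549) = -0.828768
  w ← 1.727910 + 0.3·(-0.828768) = 1.479279
w(1.4) ≈ 1.4793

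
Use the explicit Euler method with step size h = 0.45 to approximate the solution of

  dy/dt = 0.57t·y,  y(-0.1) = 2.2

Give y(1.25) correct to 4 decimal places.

Euler: y_{n+1} = y_n + h·f(t_n, y_n).
t=-0.100000, y=2.200000: f=-0.125400 → y ← 2.200000 + 0.45·(-0.125400) = 2.143570
t=0.350000, y=2.143570: f=0.427642 → y ← 2.143570 + 0.45·0.427642 = 2.336009
t=0.800000, y=2.336009: f=1.065220 → y ← 2.336009 + 0.45·1.065220 = 2.815358
y(1.25) ≈ 2.8154

2.8154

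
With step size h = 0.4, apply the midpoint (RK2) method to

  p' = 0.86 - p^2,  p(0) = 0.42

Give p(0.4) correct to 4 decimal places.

Midpoint: k1 = f(t_n, p_n); k2 = f(t_n + h/2, p_n + (h/2)·k1); p_{n+1} = p_n + h·k2.
t=0.000000, p=0.420000:
  k1 = f(0.000000, 0.420000) = 0.683600
  k2 = f(0.200000, 0.556720) = 0.550063
  p ← 0.420000 + 0.4·0.550063 = 0.640025
p(0.4) ≈ 0.6400

0.6400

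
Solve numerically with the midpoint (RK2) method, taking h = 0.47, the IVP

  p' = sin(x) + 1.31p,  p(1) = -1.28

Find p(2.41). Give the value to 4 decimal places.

Midpoint: k1 = f(x_n, p_n); k2 = f(x_n + h/2, p_n + (h/2)·k1); p_{n+1} = p_n + h·k2.
x=1.000000, p=-1.280000:
  k1 = f(1.000000, -1.280000) = -0.835329
  k2 = f(1.235000, -1.476302) = -0.989808
  p ← -1.280000 + 0.47·(-0.989808) = -1.745210
x=1.470000, p=-1.745210:
  k1 = f(1.470000, -1.745210) = -1.291300
  k2 = f(1.705000, -2.048665) = -1.692743
  p ← -1.745210 + 0.47·(-1.692743) = -2.540799
x=1.940000, p=-2.540799:
  k1 = f(1.940000, -2.540799) = -2.395832
  k2 = f(2.175000, -3.103819) = -3.243049
  p ← -2.540799 + 0.47·(-3.243049) = -4.065032
p(2.41) ≈ -4.0650

-4.0650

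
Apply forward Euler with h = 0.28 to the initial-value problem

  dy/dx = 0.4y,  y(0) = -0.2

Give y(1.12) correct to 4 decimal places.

-0.3058

Euler: y_{n+1} = y_n + h·f(x_n, y_n).
x=0.000000, y=-0.200000: f=-0.080000 → y ← -0.200000 + 0.28·(-0.080000) = -0.222400
x=0.280000, y=-0.222400: f=-0.088960 → y ← -0.222400 + 0.28·(-0.088960) = -0.247309
x=0.560000, y=-0.247309: f=-0.098924 → y ← -0.247309 + 0.28·(-0.098924) = -0.275007
x=0.840000, y=-0.275007: f=-0.110003 → y ← -0.275007 + 0.28·(-0.110003) = -0.305808
y(1.12) ≈ -0.3058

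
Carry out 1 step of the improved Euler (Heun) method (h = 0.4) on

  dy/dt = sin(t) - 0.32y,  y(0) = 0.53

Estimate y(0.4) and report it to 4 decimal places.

0.5444

Heun: k1 = f(t_n, y_n); k2 = f(t_n + h, y_n + h·k1); y_{n+1} = y_n + (h/2)·(k1 + k2).
t=0.000000, y=0.530000:
  k1 = f(0.000000, 0.530000) = -0.169600
  k2 = f(0.400000, 0.462160) = 0.241527
  y ← 0.530000 + (0.4/2)·(-0.169600 + 0.241527) = 0.544385
y(0.4) ≈ 0.5444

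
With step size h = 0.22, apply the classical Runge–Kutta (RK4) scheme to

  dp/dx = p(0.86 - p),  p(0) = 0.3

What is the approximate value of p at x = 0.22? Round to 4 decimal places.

RK4: k1 = f(x_n, p_n); k2 = f(x_n + h/2, p_n + (h/2)·k1); k3 = f(x_n + h/2, p_n + (h/2)·k2); k4 = f(x_n + h, p_n + h·k3); p_{n+1} = p_n + (h/6)·(k1 + 2k2 + 2k3 + k4).
x=0.000000, p=0.300000:
  k1 = f(0.000000, 0.300000) = 0.168000
  k2 = f(0.110000, 0.318480) = 0.172463
  k3 = f(0.110000, 0.318971) = 0.172573
  k4 = f(0.220000, 0.337966) = 0.176430
  p ← 0.300000 + (0.22/6)·(k1 + 2k2 + 2k3 + k4) = 0.337932
p(0.22) ≈ 0.3379

0.3379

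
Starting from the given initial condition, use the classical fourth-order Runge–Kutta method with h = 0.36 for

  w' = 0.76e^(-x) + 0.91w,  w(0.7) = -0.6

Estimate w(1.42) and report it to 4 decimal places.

-0.8710

RK4: k1 = f(x_n, w_n); k2 = f(x_n + h/2, w_n + (h/2)·k1); k3 = f(x_n + h/2, w_n + (h/2)·k2); k4 = f(x_n + h, w_n + h·k3); w_{n+1} = w_n + (h/6)·(k1 + 2k2 + 2k3 + k4).
x=0.700000, w=-0.600000:
  k1 = f(0.700000, -0.600000) = -0.168595
  k2 = f(0.880000, -0.630347) = -0.258381
  k3 = f(0.880000, -0.646509) = -0.273088
  k4 = f(1.060000, -0.698312) = -0.372157
  w ← -0.600000 + (0.36/6)·(k1 + 2k2 + 2k3 + k4) = -0.696221
x=1.060000, w=-0.696221:
  k1 = f(1.060000, -0.696221) = -0.370255
  k2 = f(1.240000, -0.762867) = -0.474277
  k3 = f(1.240000, -0.781591) = -0.491316
  k4 = f(1.420000, -0.873095) = -0.610814
  w ← -0.696221 + (0.36/6)·(k1 + 2k2 + 2k3 + k4) = -0.870957
w(1.42) ≈ -0.8710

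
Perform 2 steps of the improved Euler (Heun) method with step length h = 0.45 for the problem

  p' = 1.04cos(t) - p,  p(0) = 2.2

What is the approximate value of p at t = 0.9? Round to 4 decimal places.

1.4155

Heun: k1 = f(t_n, p_n); k2 = f(t_n + h, p_n + h·k1); p_{n+1} = p_n + (h/2)·(k1 + k2).
t=0.000000, p=2.200000:
  k1 = f(0.000000, 2.200000) = -1.160000
  k2 = f(0.450000, 1.678000) = -0.741535
  p ← 2.200000 + (0.45/2)·(-1.160000 + (-0.741535)) = 1.772155
t=0.450000, p=1.772155:
  k1 = f(0.450000, 1.772155) = -0.835690
  k2 = f(0.900000, 1.396094) = -0.749620
  p ← 1.772155 + (0.45/2)·(-0.835690 + (-0.749620)) = 1.415460
p(0.9) ≈ 1.4155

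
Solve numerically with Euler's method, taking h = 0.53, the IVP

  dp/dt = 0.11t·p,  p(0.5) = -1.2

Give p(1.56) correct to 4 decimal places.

-1.3091

Euler: p_{n+1} = p_n + h·f(t_n, p_n).
t=0.500000, p=-1.200000: f=-0.066000 → p ← -1.200000 + 0.53·(-0.066000) = -1.234980
t=1.030000, p=-1.234980: f=-0.139923 → p ← -1.234980 + 0.53·(-0.139923) = -1.309139
p(1.56) ≈ -1.3091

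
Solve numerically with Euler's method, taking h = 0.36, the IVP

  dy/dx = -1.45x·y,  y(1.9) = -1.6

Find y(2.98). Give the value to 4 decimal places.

-0.0009

Euler: y_{n+1} = y_n + h·f(x_n, y_n).
x=1.900000, y=-1.600000: f=4.408000 → y ← -1.600000 + 0.36·4.408000 = -0.013120
x=2.260000, y=-0.013120: f=0.042994 → y ← -0.013120 + 0.36·0.042994 = 0.002358
x=2.620000, y=0.002358: f=-0.008958 → y ← 0.002358 + 0.36·(-0.008958) = -0.000867
y(2.98) ≈ -0.0009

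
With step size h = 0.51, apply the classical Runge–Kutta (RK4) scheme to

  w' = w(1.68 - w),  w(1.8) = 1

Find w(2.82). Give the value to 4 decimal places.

1.4961

RK4: k1 = f(t_n, w_n); k2 = f(t_n + h/2, w_n + (h/2)·k1); k3 = f(t_n + h/2, w_n + (h/2)·k2); k4 = f(t_n + h, w_n + h·k3); w_{n+1} = w_n + (h/6)·(k1 + 2k2 + 2k3 + k4).
t=1.800000, w=1.000000:
  k1 = f(1.800000, 1.000000) = 0.680000
  k2 = f(2.055000, 1.173400) = 0.594444
  k3 = f(2.055000, 1.151583) = 0.608516
  k4 = f(2.310000, 1.310343) = 0.484377
  w ← 1.000000 + (0.51/6)·(k1 + 2k2 + 2k3 + k4) = 1.303475
t=2.310000, w=1.303475:
  k1 = f(2.310000, 1.303475) = 0.490791
  k2 = f(2.565000, 1.428627) = 0.359118
  k3 = f(2.565000, 1.395050) = 0.397519
  k4 = f(2.820000, 1.506210) = 0.261764
  w ← 1.303475 + (0.51/6)·(k1 + 2k2 + 2k3 + k4) = 1.496071
w(2.82) ≈ 1.4961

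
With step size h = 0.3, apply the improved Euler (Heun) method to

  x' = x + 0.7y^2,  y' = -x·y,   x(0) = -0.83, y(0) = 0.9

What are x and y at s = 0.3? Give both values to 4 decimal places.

-0.8731, 1.1653

Heun on (x,y): k1 = f(s_n, state_n); k2 = f(s_n + h, state_n + h·k1); state_{n+1} = state_n + (h/2)·(k1 + k2).
0.000000: (-0.830000, 0.900000)
  k1 = (-0.263000, 0.747000)
  predictor → (-0.908900, 1.124100)
  k2 = (-0.024379, 1.021694)
  → (-0.873107, 1.165304)
(x(0.3), y(0.3)) ≈ (-0.8731, 1.1653)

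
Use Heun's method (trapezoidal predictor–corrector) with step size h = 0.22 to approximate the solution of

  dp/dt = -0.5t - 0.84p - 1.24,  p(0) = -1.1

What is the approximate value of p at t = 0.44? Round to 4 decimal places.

-1.2597

Heun: k1 = f(t_n, p_n); k2 = f(t_n + h, p_n + h·k1); p_{n+1} = p_n + (h/2)·(k1 + k2).
t=0.000000, p=-1.100000:
  k1 = f(0.000000, -1.100000) = -0.316000
  k2 = f(0.220000, -1.169520) = -0.367603
  p ← -1.100000 + (0.22/2)·(-0.316000 + (-0.367603)) = -1.175196
t=0.220000, p=-1.175196:
  k1 = f(0.220000, -1.175196) = -0.362835
  k2 = f(0.440000, -1.255020) = -0.405783
  p ← -1.175196 + (0.22/2)·(-0.362835 + (-0.405783)) = -1.259744
p(0.44) ≈ -1.2597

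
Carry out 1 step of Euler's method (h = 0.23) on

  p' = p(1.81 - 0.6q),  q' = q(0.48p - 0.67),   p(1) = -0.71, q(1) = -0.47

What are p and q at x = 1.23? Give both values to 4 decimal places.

Euler on (p,q): p_{n+1} = p_n + h·p', q_{n+1} = q_n + h·q'.
1.000000: (-0.710000, -0.470000); f=(-1.485320, 0.475076) → (-1.051624, -0.360733)
(p(1.23), q(1.23)) ≈ (-1.0516, -0.3607)

-1.0516, -0.3607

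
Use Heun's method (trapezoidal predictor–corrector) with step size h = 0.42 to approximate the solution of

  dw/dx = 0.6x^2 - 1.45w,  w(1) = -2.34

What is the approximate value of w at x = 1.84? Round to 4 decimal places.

-0.0768

Heun: k1 = f(x_n, w_n); k2 = f(x_n + h, w_n + h·k1); w_{n+1} = w_n + (h/2)·(k1 + k2).
x=1.000000, w=-2.340000:
  k1 = f(1.000000, -2.340000) = 3.993000
  k2 = f(1.420000, -0.662940) = 2.171103
  w ← -2.340000 + (0.42/2)·(3.993000 + 2.171103) = -1.045538
x=1.420000, w=-1.045538:
  k1 = f(1.420000, -1.045538) = 2.725871
  k2 = f(1.840000, 0.099327) = 1.887335
  w ← -1.045538 + (0.42/2)·(2.725871 + 1.887335) = -0.076765
w(1.84) ≈ -0.0768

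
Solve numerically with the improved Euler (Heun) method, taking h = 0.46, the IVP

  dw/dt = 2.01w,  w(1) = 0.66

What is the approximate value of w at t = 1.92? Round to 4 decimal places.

3.6512

Heun: k1 = f(t_n, w_n); k2 = f(t_n + h, w_n + h·k1); w_{n+1} = w_n + (h/2)·(k1 + k2).
t=1.000000, w=0.660000:
  k1 = f(1.000000, 0.660000) = 1.326600
  k2 = f(1.460000, 1.270236) = 2.553174
  w ← 0.660000 + (0.46/2)·(1.326600 + 2.553174) = 1.552348
t=1.460000, w=1.552348:
  k1 = f(1.460000, 1.552348) = 3.120220
  k2 = f(1.920000, 2.987649) = 6.005175
  w ← 1.552348 + (0.46/2)·(3.120220 + 6.005175) = 3.651189
w(1.92) ≈ 3.6512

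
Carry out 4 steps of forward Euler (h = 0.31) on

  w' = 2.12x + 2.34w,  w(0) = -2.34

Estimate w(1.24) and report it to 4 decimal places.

Euler: w_{n+1} = w_n + h·f(x_n, w_n).
x=0.000000, w=-2.340000: f=-5.475600 → w ← -2.340000 + 0.31·(-5.475600) = -4.037436
x=0.310000, w=-4.037436: f=-8.790400 → w ← -4.037436 + 0.31·(-8.790400) = -6.762460
x=0.620000, w=-6.762460: f=-14.509757 → w ← -6.762460 + 0.31·(-14.509757) = -11.260485
x=0.930000, w=-11.260485: f=-24.377934 → w ← -11.260485 + 0.31·(-24.377934) = -18.817644
w(1.24) ≈ -18.8176

-18.8176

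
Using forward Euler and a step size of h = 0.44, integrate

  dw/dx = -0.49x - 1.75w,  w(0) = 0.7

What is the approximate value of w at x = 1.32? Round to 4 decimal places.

-0.2030

Euler: w_{n+1} = w_n + h·f(x_n, w_n).
x=0.000000, w=0.700000: f=-1.225000 → w ← 0.700000 + 0.44·(-1.225000) = 0.161000
x=0.440000, w=0.161000: f=-0.497350 → w ← 0.161000 + 0.44·(-0.497350) = -0.057834
x=0.880000, w=-0.057834: f=-0.329990 → w ← -0.057834 + 0.44·(-0.329990) = -0.203030
w(1.32) ≈ -0.2030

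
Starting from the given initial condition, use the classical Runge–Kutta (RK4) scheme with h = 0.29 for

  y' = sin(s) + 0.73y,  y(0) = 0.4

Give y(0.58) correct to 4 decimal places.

RK4: k1 = f(s_n, y_n); k2 = f(s_n + h/2, y_n + (h/2)·k1); k3 = f(s_n + h/2, y_n + (h/2)·k2); k4 = f(s_n + h, y_n + h·k3); y_{n+1} = y_n + (h/6)·(k1 + 2k2 + 2k3 + k4).
s=0.000000, y=0.400000:
  k1 = f(0.000000, 0.400000) = 0.292000
  k2 = f(0.145000, 0.442340) = 0.467401
  k3 = f(0.145000, 0.467773) = 0.485967
  k4 = f(0.290000, 0.540930) = 0.680831
  y ← 0.400000 + (0.29/6)·(k1 + 2k2 + 2k3 + k4) = 0.539179
s=0.290000, y=0.539179:
  k1 = f(0.290000, 0.539179) = 0.679553
  k2 = f(0.435000, 0.637714) = 0.886942
  k3 = f(0.435000, 0.667786) = 0.908894
  k4 = f(0.580000, 0.802758) = 1.134037
  y ← 0.539179 + (0.29/6)·(k1 + 2k2 + 2k3 + k4) = 0.800433
y(0.58) ≈ 0.8004

0.8004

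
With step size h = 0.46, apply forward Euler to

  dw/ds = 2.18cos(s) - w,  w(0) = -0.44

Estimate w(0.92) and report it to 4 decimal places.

Euler: w_{n+1} = w_n + h·f(s_n, w_n).
s=0.000000, w=-0.440000: f=2.620000 → w ← -0.440000 + 0.46·2.620000 = 0.765200
s=0.460000, w=0.765200: f=1.188194 → w ← 0.765200 + 0.46·1.188194 = 1.311769
w(0.92) ≈ 1.3118

1.3118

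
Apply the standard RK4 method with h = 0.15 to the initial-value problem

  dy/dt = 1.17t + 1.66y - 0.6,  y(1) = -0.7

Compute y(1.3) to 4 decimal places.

RK4: k1 = f(t_n, y_n); k2 = f(t_n + h/2, y_n + (h/2)·k1); k3 = f(t_n + h/2, y_n + (h/2)·k2); k4 = f(t_n + h, y_n + h·k3); y_{n+1} = y_n + (h/6)·(k1 + 2k2 + 2k3 + k4).
t=1.000000, y=-0.700000:
  k1 = f(1.000000, -0.700000) = -0.592000
  k2 = f(1.075000, -0.744400) = -0.577954
  k3 = f(1.075000, -0.743347) = -0.576205
  k4 = f(1.150000, -0.786431) = -0.559975
  y ← -0.700000 + (0.15/6)·(k1 + 2k2 + 2k3 + k4) = -0.786507
t=1.150000, y=-0.786507:
  k1 = f(1.150000, -0.786507) = -0.560102
  k2 = f(1.225000, -0.828515) = -0.542085
  k3 = f(1.225000, -0.827164) = -0.539842
  k4 = f(1.300000, -0.867484) = -0.519023
  y ← -0.786507 + (0.15/6)·(k1 + 2k2 + 2k3 + k4) = -0.867582
y(1.3) ≈ -0.8676

-0.8676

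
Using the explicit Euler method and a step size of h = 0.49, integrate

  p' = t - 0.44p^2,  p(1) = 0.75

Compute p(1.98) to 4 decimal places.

Euler: p_{n+1} = p_n + h·f(t_n, p_n).
t=1.000000, p=0.750000: f=0.752500 → p ← 0.750000 + 0.49·0.752500 = 1.118725
t=1.490000, p=1.118725: f=0.939320 → p ← 1.118725 + 0.49·0.939320 = 1.578992
p(1.98) ≈ 1.5790

1.5790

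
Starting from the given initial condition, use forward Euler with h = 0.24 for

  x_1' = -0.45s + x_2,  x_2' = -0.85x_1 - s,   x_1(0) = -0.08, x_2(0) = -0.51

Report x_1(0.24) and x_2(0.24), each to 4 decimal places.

Euler on (x_1,x_2): x_1_{n+1} = x_1_n + h·x_1', x_2_{n+1} = x_2_n + h·x_2'.
0.000000: (-0.080000, -0.510000); f=(-0.510000, 0.068000) → (-0.202400, -0.493680)
(x_1(0.24), x_2(0.24)) ≈ (-0.2024, -0.4937)

-0.2024, -0.4937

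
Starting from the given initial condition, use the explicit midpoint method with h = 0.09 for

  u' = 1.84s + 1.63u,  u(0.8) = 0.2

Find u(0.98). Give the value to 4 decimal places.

Midpoint: k1 = f(s_n, u_n); k2 = f(s_n + h/2, u_n + (h/2)·k1); u_{n+1} = u_n + h·k2.
s=0.800000, u=0.200000:
  k1 = f(0.800000, 0.200000) = 1.798000
  k2 = f(0.845000, 0.280910) = 2.012683
  u ← 0.200000 + 0.09·2.012683 = 0.381141
s=0.890000, u=0.381141:
  k1 = f(0.890000, 0.381141) = 2.258861
  k2 = f(0.935000, 0.482790) = 2.507348
  u ← 0.381141 + 0.09·2.507348 = 0.606803
u(0.98) ≈ 0.6068

0.6068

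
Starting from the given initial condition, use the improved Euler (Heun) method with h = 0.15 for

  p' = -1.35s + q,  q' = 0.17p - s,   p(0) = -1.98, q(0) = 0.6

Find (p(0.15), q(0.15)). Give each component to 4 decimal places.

-1.9090, 0.5394

Heun on (p,q): k1 = f(s_n, state_n); k2 = f(s_n + h, state_n + h·k1); state_{n+1} = state_n + (h/2)·(k1 + k2).
0.000000: (-1.980000, 0.600000)
  k1 = (0.600000, -0.336600)
  predictor → (-1.890000, 0.549510)
  k2 = (0.347010, -0.471300)
  → (-1.908974, 0.539407)
(p(0.15), q(0.15)) ≈ (-1.9090, 0.5394)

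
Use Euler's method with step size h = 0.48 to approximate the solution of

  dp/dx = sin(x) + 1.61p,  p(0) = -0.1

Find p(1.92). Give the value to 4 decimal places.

0.8819

Euler: p_{n+1} = p_n + h·f(x_n, p_n).
x=0.000000, p=-0.100000: f=-0.161000 → p ← -0.100000 + 0.48·(-0.161000) = -0.177280
x=0.480000, p=-0.177280: f=0.176358 → p ← -0.177280 + 0.48·0.176358 = -0.092628
x=0.960000, p=-0.092628: f=0.670061 → p ← -0.092628 + 0.48·0.670061 = 0.229001
x=1.440000, p=0.229001: f=1.360150 → p ← 0.229001 + 0.48·1.360150 = 0.881873
p(1.92) ≈ 0.8819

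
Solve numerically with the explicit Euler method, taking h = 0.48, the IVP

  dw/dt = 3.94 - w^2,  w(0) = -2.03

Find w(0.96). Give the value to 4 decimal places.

Euler: w_{n+1} = w_n + h·f(t_n, w_n).
t=0.000000, w=-2.030000: f=-0.180900 → w ← -2.030000 + 0.48·(-0.180900) = -2.116832
t=0.480000, w=-2.116832: f=-0.540978 → w ← -2.116832 + 0.48·(-0.540978) = -2.376501
w(0.96) ≈ -2.3765

-2.3765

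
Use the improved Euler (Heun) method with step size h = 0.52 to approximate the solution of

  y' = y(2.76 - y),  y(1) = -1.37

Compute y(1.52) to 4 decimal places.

-10.7703

Heun: k1 = f(x_n, y_n); k2 = f(x_n + h, y_n + h·k1); y_{n+1} = y_n + (h/2)·(k1 + k2).
x=1.000000, y=-1.370000:
  k1 = f(1.000000, -1.370000) = -5.658100
  k2 = f(1.520000, -4.312212) = -30.496877
  y ← -1.370000 + (0.52/2)·(-5.658100 + (-30.496877)) = -10.770294
y(1.52) ≈ -10.7703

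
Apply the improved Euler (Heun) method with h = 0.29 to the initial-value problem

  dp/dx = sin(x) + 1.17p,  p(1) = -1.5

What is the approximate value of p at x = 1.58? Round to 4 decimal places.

Heun: k1 = f(x_n, p_n); k2 = f(x_n + h, p_n + h·k1); p_{n+1} = p_n + (h/2)·(k1 + k2).
x=1.000000, p=-1.500000:
  k1 = f(1.000000, -1.500000) = -0.913529
  k2 = f(1.290000, -1.764923) = -1.104125
  p ← -1.500000 + (0.29/2)·(-0.913529 + (-1.104125)) = -1.792560
x=1.290000, p=-1.792560:
  k1 = f(1.290000, -1.792560) = -1.136460
  k2 = f(1.580000, -2.122133) = -1.482938
  p ← -1.792560 + (0.29/2)·(-1.136460 + (-1.482938)) = -2.172373
p(1.58) ≈ -2.1724

-2.1724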